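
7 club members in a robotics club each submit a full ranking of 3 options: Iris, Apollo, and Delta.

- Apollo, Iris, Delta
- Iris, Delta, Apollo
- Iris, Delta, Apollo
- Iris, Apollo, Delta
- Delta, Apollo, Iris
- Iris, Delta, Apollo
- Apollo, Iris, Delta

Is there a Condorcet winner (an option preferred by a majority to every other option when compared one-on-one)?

Head-to-head results (7 voters total):
Iris vs Apollo: Iris wins 4–3.
Iris vs Delta: Iris wins 6–1.
Apollo vs Delta: Delta wins 4–3.
Iris beats each rival — Apollo (4–3), Delta (6–1) — so Iris is the Condorcet winner.

Yes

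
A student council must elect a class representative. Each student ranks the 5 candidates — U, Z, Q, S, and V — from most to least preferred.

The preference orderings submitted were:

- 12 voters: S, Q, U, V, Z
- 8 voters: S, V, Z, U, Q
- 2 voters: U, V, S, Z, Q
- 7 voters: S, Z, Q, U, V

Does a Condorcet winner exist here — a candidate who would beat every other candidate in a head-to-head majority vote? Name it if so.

Head-to-head results (29 voters total):
U vs Z: Z wins 15–14.
U vs Q: Q wins 19–10.
U vs S: S wins 27–2.
U vs V: U wins 21–8.
Z vs Q: Z wins 17–12.
Z vs S: S wins 29–0.
Z vs V: V wins 22–7.
Q vs S: S wins 29–0.
Q vs V: Q wins 19–10.
S vs V: S wins 27–2.
S beats each rival — U (27–2), Z (29–0), Q (29–0), V (27–2) — so S is the Condorcet winner.

S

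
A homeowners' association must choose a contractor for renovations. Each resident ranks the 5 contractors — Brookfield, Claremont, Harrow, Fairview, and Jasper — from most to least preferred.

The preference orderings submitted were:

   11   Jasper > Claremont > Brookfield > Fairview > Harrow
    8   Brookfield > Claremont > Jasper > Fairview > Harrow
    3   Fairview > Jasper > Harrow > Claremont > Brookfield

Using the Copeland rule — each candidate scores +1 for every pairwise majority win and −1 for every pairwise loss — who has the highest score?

Jasper

Pairwise results:
  Brookfield vs Claremont: Claremont wins 14–8.
  Brookfield vs Harrow: Brookfield wins 19–3.
  Brookfield vs Fairview: Brookfield wins 19–3.
  Brookfield vs Jasper: Jasper wins 14–8.
  Claremont vs Harrow: Claremont wins 19–3.
  Claremont vs Fairview: Claremont wins 19–3.
  Claremont vs Jasper: Jasper wins 14–8.
  Harrow vs Fairview: Fairview wins 22–0.
  Harrow vs Jasper: Jasper wins 22–0.
  Fairview vs Jasper: Jasper wins 19–3.
Copeland scores (wins − losses):
  Brookfield: 2 − 2 = 0
  Claremont: 3 − 1 = 2
  Harrow: 0 − 4 = -4
  Fairview: 1 − 3 = -2
  Jasper: 4 − 0 = 4
Jasper has the best Copeland score.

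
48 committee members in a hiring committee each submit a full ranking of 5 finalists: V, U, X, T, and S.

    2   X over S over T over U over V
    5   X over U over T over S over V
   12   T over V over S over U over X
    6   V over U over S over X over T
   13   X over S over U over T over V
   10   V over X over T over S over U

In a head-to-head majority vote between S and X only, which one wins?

X

Ballots ranking S above X: 12+6 = 18.
Ballots ranking X above S: 2+5+13+10 = 30.
X wins the head-to-head, 30–18.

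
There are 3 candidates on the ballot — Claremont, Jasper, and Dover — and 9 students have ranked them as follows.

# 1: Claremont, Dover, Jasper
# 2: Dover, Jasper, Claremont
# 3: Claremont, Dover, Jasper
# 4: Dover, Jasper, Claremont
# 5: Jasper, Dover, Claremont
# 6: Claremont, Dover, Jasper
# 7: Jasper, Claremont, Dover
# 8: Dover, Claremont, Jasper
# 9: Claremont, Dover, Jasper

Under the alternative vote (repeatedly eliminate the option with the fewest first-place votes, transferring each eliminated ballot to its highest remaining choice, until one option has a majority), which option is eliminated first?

Round 1: Claremont 4, Dover 3, Jasper 2. Jasper has the fewest and is eliminated.
Round 2: Claremont 5, Dover 4. Claremont has a majority.

Jasper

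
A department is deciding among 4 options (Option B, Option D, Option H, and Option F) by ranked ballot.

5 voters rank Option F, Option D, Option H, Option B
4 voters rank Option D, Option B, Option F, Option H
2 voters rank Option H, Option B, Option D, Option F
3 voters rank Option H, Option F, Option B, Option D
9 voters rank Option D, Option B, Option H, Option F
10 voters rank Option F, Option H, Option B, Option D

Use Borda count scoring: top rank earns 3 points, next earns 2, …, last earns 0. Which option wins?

Borda scores:
  Option B: 5·0 + 4·2 + 2·2 + 3·1 + 9·2 + 10·1 = 43
  Option D: 5·2 + 4·3 + 2·1 + 3·0 + 9·3 + 10·0 = 51
  Option H: 5·1 + 4·0 + 2·3 + 3·3 + 9·1 + 10·2 = 49
  Option F: 5·3 + 4·1 + 2·0 + 3·2 + 9·0 + 10·3 = 55
Option F has the highest total.

Option F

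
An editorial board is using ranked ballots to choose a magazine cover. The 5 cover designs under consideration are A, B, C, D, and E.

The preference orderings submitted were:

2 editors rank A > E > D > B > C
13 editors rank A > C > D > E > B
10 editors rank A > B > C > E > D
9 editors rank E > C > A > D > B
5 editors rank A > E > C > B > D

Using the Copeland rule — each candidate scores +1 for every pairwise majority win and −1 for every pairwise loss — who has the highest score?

A

Pairwise results:
  A vs B: A wins 39–0.
  A vs C: A wins 30–9.
  A vs D: A wins 39–0.
  A vs E: A wins 30–9.
  B vs C: C wins 27–12.
  B vs D: D wins 24–15.
  B vs E: E wins 29–10.
  C vs D: C wins 37–2.
  C vs E: C wins 23–16.
  D vs E: E wins 26–13.
Copeland scores (wins − losses):
  A: 4 − 0 = 4
  B: 0 − 4 = -4
  C: 3 − 1 = 2
  D: 1 − 3 = -2
  E: 2 − 2 = 0
A has the best Copeland score.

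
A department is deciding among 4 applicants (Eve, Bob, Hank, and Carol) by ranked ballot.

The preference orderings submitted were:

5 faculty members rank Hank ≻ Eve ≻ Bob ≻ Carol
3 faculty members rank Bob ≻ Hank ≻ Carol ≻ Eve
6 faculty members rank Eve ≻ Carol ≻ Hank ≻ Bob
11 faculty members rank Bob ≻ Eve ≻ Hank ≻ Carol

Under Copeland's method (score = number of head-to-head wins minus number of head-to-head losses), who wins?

Bob

Pairwise results:
  Eve vs Bob: Bob wins 14–11.
  Eve vs Hank: Eve wins 17–8.
  Eve vs Carol: Eve wins 22–3.
  Bob vs Hank: Bob wins 14–11.
  Bob vs Carol: Bob wins 19–6.
  Hank vs Carol: Hank wins 19–6.
Copeland scores (wins − losses):
  Eve: 2 − 1 = 1
  Bob: 3 − 0 = 3
  Hank: 1 − 2 = -1
  Carol: 0 − 3 = -3
Bob has the best Copeland score.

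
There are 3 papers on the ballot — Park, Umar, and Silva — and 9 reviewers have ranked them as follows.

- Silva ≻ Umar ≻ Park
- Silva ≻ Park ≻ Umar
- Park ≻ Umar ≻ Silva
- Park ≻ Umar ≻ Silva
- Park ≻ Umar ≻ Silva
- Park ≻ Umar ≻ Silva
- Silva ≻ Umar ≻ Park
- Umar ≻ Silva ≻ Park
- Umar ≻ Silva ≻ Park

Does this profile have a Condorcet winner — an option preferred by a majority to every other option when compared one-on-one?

Head-to-head results (9 voters total):
Park vs Umar: Park wins 5–4.
Park vs Silva: Silva wins 5–4.
Umar vs Silva: Umar wins 6–3.
No candidate beats all others: Park beats Umar beats Silva beats Park, a majority cycle.

No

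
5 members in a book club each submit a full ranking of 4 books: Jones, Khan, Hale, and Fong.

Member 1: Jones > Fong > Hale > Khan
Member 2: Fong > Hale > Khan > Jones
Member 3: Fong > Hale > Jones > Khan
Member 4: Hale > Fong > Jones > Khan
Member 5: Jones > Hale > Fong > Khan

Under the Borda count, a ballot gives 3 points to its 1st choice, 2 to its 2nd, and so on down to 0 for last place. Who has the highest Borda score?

Fong

Borda scores:
  Jones: 3 + 0 + 1 + 1 + 3 = 8
  Khan: 0 + 1 + 0 + 0 + 0 = 1
  Hale: 1 + 2 + 2 + 3 + 2 = 10
  Fong: 2 + 3 + 3 + 2 + 1 = 11
Fong has the highest total.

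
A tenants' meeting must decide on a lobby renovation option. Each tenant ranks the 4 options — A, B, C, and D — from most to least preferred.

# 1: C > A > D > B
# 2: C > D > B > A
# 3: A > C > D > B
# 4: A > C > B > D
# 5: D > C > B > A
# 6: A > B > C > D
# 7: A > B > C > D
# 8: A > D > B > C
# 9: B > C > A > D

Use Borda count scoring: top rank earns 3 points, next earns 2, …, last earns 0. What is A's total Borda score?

18

Borda scores:
  A: 2 + 0 + 3 + 3 + 0 + 3 + 3 + 3 + 1 = 18
  B: 0 + 1 + 0 + 1 + 1 + 2 + 2 + 1 + 3 = 11
  C: 3 + 3 + 2 + 2 + 2 + 1 + 1 + 0 + 2 = 16
  D: 1 + 2 + 1 + 0 + 3 + 0 + 0 + 2 + 0 = 9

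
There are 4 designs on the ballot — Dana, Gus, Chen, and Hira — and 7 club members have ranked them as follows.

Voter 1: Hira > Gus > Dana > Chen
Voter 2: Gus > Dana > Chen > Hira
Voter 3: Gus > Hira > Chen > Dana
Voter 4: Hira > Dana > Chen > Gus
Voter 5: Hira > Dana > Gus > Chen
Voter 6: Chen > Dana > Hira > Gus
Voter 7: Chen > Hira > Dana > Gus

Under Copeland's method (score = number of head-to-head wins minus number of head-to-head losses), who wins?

Hira

Pairwise results:
  Dana vs Gus: Dana wins 4–3.
  Dana vs Chen: Dana wins 4–3.
  Dana vs Hira: Hira wins 5–2.
  Gus vs Chen: Gus wins 4–3.
  Gus vs Hira: Hira wins 5–2.
  Chen vs Hira: Hira wins 4–3.
Copeland scores (wins − losses):
  Dana: 2 − 1 = 1
  Gus: 1 − 2 = -1
  Chen: 0 − 3 = -3
  Hira: 3 − 0 = 3
Hira has the best Copeland score.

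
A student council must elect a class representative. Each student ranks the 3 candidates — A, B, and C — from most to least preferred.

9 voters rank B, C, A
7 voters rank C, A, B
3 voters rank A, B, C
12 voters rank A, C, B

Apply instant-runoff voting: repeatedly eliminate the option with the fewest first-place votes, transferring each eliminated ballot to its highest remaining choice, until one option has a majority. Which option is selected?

A

Round 1: A 15, B 9, C 7. C has the fewest and is eliminated.
Round 2: A 22, B 9. A has a majority.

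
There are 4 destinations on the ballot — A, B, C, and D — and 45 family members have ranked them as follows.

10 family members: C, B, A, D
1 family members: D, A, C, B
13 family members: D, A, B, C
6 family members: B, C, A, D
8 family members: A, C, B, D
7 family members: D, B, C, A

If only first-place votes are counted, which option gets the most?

D

First-place vote totals:
  A: 8
  B: 6
  C: 10
  D: 21
D has the most first-place votes.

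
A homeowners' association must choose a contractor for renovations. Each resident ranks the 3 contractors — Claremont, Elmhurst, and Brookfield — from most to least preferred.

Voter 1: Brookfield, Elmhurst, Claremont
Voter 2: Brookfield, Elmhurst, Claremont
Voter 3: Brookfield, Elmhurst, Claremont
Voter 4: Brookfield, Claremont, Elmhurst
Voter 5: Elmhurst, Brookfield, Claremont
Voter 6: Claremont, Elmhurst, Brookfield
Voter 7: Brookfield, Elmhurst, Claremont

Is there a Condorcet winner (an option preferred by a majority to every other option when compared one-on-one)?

Head-to-head results (7 voters total):
Claremont vs Elmhurst: Elmhurst wins 5–2.
Claremont vs Brookfield: Brookfield wins 6–1.
Elmhurst vs Brookfield: Brookfield wins 5–2.
Brookfield beats each rival — Claremont (6–1), Elmhurst (5–2) — so Brookfield is the Condorcet winner.

Yes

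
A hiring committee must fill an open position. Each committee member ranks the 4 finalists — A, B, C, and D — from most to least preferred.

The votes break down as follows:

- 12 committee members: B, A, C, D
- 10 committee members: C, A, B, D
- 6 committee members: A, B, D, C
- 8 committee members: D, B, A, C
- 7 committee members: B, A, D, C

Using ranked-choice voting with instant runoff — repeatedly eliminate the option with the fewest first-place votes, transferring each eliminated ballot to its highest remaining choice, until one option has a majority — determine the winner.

Round 1: B 19, C 10, D 8, A 6. A has the fewest and is eliminated.
Round 2: B 25, C 10, D 8. B has a majority.

B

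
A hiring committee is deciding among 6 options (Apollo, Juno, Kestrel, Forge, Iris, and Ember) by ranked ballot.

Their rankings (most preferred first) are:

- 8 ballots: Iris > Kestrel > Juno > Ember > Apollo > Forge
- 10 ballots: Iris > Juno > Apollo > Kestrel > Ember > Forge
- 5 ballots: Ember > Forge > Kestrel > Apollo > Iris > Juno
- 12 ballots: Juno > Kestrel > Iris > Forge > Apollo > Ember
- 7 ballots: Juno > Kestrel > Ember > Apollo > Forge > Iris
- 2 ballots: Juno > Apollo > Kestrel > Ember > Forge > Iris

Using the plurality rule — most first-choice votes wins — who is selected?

Juno

First-place vote totals:
  Apollo: 0
  Juno: 21
  Kestrel: 0
  Forge: 0
  Iris: 18
  Ember: 5
Juno has the most first-place votes.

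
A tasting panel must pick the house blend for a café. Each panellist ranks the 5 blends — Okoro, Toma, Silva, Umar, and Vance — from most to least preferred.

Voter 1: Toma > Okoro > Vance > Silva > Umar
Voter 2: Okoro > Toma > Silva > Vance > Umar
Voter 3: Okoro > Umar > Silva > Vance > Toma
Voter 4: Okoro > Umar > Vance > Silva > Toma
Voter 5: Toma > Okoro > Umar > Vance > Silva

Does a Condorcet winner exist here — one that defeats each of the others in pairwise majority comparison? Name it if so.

Head-to-head results (5 voters total):
Okoro vs Toma: Okoro wins 3–2.
Okoro vs Silva: Okoro wins 5–0.
Okoro vs Umar: Okoro wins 5–0.
Okoro vs Vance: Okoro wins 5–0.
Toma vs Silva: Toma wins 3–2.
Toma vs Umar: Toma wins 3–2.
Toma vs Vance: Toma wins 3–2.
Silva vs Umar: Umar wins 3–2.
Silva vs Vance: Vance wins 3–2.
Umar vs Vance: Umar wins 3–2.
Okoro beats each rival — Toma (3–2), Silva (5–0), Umar (5–0), Vance (5–0) — so Okoro is the Condorcet winner.

Okoro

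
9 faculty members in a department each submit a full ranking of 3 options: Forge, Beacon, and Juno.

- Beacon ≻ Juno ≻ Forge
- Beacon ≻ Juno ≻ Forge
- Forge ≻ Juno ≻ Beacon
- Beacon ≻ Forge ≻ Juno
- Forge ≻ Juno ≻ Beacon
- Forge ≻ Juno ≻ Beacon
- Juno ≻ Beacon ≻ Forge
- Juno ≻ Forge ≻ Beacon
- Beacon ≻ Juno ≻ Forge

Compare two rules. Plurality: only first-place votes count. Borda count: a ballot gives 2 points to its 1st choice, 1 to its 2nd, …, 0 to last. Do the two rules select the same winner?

Plurality first-place counts: Forge 3, Beacon 4, Juno 2 → Beacon.
Borda totals: Forge 8, Beacon 9, Juno 10 → Juno.
The two rules disagree: plurality picks Beacon, Borda picks Juno.

No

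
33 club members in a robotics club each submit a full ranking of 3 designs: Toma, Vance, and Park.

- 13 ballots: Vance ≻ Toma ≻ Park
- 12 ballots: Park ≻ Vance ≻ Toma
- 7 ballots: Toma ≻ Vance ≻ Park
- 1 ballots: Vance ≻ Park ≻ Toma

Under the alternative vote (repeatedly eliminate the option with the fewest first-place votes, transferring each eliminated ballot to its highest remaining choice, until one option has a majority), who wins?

Vance

Round 1: Vance 14, Park 12, Toma 7. Toma has the fewest and is eliminated.
Round 2: Vance 21, Park 12. Vance has a majority.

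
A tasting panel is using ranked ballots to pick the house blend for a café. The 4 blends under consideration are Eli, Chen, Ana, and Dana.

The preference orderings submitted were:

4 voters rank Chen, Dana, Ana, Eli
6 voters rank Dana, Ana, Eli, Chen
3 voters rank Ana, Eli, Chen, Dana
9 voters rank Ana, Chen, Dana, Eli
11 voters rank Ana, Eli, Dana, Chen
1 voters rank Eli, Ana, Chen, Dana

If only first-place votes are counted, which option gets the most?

First-place vote totals:
  Eli: 1
  Chen: 4
  Ana: 23
  Dana: 6
Ana has the most first-place votes.

Ana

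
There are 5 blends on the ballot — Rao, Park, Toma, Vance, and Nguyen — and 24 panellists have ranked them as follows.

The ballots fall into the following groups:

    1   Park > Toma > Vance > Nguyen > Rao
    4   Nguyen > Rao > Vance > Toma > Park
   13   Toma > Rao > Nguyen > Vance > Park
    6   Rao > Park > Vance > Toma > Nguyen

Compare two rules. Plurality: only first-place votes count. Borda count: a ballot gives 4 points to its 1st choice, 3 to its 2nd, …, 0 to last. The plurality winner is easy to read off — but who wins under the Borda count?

Rao

Plurality first-place counts: Rao 6, Park 1, Toma 13, Vance 0, Nguyen 4 → Toma.
Borda totals: Rao 75, Park 22, Toma 65, Vance 35, Nguyen 43 → Rao.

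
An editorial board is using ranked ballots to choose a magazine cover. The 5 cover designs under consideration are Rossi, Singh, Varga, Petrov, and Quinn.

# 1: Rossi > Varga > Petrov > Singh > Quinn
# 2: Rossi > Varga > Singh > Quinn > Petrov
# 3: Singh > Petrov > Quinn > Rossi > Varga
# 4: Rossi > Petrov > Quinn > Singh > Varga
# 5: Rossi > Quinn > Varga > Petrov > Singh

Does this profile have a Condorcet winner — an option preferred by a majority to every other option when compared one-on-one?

Head-to-head results (5 voters total):
Rossi vs Singh: Rossi wins 4–1.
Rossi vs Varga: Rossi wins 5–0.
Rossi vs Petrov: Rossi wins 4–1.
Rossi vs Quinn: Rossi wins 4–1.
Singh vs Varga: Varga wins 3–2.
Singh vs Petrov: Petrov wins 3–2.
Singh vs Quinn: Singh wins 3–2.
Varga vs Petrov: Varga wins 3–2.
Varga vs Quinn: Quinn wins 3–2.
Petrov vs Quinn: Petrov wins 3–2.
Rossi beats each rival — Singh (4–1), Varga (5–0), Petrov (4–1), Quinn (4–1) — so Rossi is the Condorcet winner.

Yes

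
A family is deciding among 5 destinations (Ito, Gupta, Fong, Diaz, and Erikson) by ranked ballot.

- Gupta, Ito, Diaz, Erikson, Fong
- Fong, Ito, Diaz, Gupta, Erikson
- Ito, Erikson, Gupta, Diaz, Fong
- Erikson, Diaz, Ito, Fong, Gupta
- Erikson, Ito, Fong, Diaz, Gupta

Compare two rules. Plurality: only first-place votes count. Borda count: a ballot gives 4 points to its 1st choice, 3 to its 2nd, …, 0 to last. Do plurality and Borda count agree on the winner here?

No

Plurality first-place counts: Ito 1, Gupta 1, Fong 1, Diaz 0, Erikson 2 → Erikson.
Borda totals: Ito 15, Gupta 7, Fong 7, Diaz 9, Erikson 12 → Ito.
The two rules disagree: plurality picks Erikson, Borda picks Ito.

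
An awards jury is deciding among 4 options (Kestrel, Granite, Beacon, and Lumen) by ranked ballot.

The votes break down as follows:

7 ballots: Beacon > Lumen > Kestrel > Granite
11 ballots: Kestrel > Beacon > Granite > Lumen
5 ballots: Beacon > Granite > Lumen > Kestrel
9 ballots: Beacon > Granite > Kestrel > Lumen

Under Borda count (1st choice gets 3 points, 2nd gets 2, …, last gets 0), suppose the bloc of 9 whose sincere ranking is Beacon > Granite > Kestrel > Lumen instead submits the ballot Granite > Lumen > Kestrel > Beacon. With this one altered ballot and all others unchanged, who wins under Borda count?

Borda totals with the altered ballot: Kestrel 49, Granite 48, Beacon 58, Lumen 37.
The winner is unchanged: still Beacon.

Beacon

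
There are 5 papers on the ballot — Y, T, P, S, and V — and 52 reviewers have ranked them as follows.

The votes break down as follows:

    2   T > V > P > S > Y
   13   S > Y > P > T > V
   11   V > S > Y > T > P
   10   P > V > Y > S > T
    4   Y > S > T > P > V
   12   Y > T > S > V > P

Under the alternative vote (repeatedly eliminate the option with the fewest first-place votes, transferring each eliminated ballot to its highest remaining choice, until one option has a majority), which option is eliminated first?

T

Round 1: Y 16, S 13, V 11, P 10, T 2. T has the fewest and is eliminated.
Round 2: Y 16, S 13, V 13, P 10. P has the fewest and is eliminated.
Round 3: V 23, Y 16, S 13. S has the fewest and is eliminated.
Round 4: Y 29, V 23. Y has a majority.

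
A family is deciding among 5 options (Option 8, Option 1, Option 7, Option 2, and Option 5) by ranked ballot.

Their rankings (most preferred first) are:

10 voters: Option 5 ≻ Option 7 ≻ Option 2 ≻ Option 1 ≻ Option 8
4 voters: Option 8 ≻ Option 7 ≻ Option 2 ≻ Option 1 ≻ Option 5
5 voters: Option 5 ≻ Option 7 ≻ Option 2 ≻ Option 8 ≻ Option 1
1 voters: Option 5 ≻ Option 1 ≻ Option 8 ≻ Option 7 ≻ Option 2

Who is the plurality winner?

First-place vote totals:
  Option 8: 4
  Option 1: 0
  Option 7: 0
  Option 2: 0
  Option 5: 16
Option 5 has the most first-place votes.

Option 5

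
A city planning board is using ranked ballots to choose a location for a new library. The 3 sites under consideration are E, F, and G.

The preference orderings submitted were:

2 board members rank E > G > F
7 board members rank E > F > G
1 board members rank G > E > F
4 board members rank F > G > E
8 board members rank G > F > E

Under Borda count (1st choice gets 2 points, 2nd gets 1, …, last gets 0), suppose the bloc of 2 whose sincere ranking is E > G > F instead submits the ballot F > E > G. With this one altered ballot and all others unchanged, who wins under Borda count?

F

Borda totals with the altered ballot: E 17, F 27, G 22.
The switch changes the winner from G to F.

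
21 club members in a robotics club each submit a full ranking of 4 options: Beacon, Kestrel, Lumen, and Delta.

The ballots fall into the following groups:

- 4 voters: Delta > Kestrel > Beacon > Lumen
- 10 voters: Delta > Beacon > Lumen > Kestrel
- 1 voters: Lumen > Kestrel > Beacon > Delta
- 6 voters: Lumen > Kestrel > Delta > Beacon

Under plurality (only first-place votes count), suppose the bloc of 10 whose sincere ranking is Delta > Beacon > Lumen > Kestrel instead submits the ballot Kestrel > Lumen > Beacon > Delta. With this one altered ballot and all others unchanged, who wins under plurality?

First-place totals with the altered ballot: Beacon 0, Kestrel 10, Lumen 7, Delta 4.
The switch changes the winner from Delta to Kestrel.

Kestrel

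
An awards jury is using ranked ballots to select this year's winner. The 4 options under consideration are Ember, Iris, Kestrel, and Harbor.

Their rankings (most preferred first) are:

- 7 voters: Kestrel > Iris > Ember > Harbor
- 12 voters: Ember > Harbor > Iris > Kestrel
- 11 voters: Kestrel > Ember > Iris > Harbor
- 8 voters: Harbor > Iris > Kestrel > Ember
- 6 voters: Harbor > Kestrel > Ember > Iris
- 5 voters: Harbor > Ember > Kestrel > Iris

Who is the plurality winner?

First-place vote totals:
  Ember: 12
  Iris: 0
  Kestrel: 18
  Harbor: 19
Harbor has the most first-place votes.

Harbor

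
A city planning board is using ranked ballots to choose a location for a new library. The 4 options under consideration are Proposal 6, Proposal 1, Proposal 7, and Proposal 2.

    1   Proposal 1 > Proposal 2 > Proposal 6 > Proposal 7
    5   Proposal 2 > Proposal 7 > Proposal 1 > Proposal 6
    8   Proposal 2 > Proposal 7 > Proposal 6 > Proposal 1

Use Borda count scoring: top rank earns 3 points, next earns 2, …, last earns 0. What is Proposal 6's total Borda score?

Borda scores:
  Proposal 6: 1 + 5·0 + 8·1 = 9
  Proposal 1: 3 + 5·1 + 8·0 = 8
  Proposal 7: 0 + 5·2 + 8·2 = 26
  Proposal 2: 2 + 5·3 + 8·3 = 41

9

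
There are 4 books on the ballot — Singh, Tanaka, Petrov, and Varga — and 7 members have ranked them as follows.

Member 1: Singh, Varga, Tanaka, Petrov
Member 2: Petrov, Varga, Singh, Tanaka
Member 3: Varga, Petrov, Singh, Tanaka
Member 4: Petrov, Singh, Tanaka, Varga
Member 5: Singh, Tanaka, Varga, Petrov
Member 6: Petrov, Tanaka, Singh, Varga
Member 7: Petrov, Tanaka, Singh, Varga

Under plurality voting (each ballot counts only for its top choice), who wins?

First-place vote totals:
  Singh: 2
  Tanaka: 0
  Petrov: 4
  Varga: 1
Petrov has the most first-place votes.

Petrov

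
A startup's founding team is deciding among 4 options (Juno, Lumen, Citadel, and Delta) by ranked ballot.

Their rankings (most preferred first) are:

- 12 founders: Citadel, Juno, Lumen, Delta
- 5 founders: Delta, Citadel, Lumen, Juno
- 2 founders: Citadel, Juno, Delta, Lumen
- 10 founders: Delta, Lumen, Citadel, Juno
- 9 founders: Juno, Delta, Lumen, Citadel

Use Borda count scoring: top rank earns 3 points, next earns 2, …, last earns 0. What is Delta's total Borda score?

Borda scores:
  Juno: 12·2 + 5·0 + 2·2 + 10·0 + 9·3 = 55
  Lumen: 12·1 + 5·1 + 2·0 + 10·2 + 9·1 = 46
  Citadel: 12·3 + 5·2 + 2·3 + 10·1 + 9·0 = 62
  Delta: 12·0 + 5·3 + 2·1 + 10·3 + 9·2 = 65

65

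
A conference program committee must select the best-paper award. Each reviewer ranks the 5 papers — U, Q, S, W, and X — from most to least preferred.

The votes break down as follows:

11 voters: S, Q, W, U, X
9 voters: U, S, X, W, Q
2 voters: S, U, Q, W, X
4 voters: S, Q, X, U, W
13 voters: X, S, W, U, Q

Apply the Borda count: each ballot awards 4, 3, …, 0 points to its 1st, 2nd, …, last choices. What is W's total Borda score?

59

Borda scores:
  U: 11·1 + 9·4 + 2·3 + 4·1 + 13·1 = 70
  Q: 11·3 + 9·0 + 2·2 + 4·3 + 13·0 = 49
  S: 11·4 + 9·3 + 2·4 + 4·4 + 13·3 = 134
  W: 11·2 + 9·1 + 2·1 + 4·0 + 13·2 = 59
  X: 11·0 + 9·2 + 2·0 + 4·2 + 13·4 = 78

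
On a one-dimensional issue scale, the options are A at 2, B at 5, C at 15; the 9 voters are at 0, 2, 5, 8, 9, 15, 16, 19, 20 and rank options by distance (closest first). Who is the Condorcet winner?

With single-peaked preferences on a line, the Condorcet winner is the candidate closest to the median voter.
The median voter (position 9) is closest to B at 5.
Check: B vs A — voters closer to B: 7 of 9.

B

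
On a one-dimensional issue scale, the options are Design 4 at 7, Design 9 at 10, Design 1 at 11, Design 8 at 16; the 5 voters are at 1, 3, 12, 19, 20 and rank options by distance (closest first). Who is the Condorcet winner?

With single-peaked preferences on a line, the Condorcet winner is the candidate closest to the median voter.
The median voter (position 12) is closest to Design 1 at 11.
Check: Design 1 vs Design 9 — voters closer to Design 1: 3 of 5.

Design 1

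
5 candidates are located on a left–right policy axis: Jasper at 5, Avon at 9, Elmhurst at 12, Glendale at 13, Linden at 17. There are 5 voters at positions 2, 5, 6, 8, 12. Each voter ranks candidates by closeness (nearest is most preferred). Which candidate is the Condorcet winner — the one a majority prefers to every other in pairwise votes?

With single-peaked preferences on a line, the Condorcet winner is the candidate closest to the median voter.
The median voter (position 6) is closest to Jasper at 5.
Check: Jasper vs Linden — voters closer to Jasper: 4 of 5.

Jasper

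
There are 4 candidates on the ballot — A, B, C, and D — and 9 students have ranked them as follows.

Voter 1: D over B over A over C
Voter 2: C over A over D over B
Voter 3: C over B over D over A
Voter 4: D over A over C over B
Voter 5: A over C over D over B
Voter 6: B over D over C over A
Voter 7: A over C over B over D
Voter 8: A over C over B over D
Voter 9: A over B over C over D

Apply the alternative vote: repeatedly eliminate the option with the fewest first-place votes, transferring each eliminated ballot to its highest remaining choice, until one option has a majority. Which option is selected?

Round 1: A 4, C 2, D 2, B 1. B has the fewest and is eliminated.
Round 2: A 4, D 3, C 2. C has the fewest and is eliminated.
Round 3: A 5, D 4. A has a majority.

A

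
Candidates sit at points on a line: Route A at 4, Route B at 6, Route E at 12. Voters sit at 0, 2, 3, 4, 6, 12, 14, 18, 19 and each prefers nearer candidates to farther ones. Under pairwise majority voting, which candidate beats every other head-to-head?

With single-peaked preferences on a line, the Condorcet winner is the candidate closest to the median voter.
The median voter (position 6) is closest to Route B at 6.
Check: Route B vs Route A — voters closer to Route B: 5 of 9.

Route B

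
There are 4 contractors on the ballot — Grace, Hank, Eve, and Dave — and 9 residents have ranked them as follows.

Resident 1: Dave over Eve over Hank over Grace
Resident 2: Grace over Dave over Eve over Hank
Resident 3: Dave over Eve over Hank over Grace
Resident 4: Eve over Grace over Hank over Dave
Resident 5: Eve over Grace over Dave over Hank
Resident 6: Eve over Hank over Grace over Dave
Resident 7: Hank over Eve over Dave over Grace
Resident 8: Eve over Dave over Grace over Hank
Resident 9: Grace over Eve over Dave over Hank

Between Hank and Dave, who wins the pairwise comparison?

Dave

Ballots ranking Hank above Dave: 3.
Ballots ranking Dave above Hank: 6.
Dave wins the head-to-head, 6–3.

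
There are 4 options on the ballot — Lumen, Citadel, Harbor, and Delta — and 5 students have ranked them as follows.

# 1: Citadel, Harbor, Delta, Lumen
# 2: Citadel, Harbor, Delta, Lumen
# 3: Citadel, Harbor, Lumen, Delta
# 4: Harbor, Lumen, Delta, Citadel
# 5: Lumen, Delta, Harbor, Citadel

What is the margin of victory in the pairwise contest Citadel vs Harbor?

1

Ballots ranking Citadel above Harbor: 3.
Ballots ranking Harbor above Citadel: 2.
Citadel wins 3–2, a margin of 1.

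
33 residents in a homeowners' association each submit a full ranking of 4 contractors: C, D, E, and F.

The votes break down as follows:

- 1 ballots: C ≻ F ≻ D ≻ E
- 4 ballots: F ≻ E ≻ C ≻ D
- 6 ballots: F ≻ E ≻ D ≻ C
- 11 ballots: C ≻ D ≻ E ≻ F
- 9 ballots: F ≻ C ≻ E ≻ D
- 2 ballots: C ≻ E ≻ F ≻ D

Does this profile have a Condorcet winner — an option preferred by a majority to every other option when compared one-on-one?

Head-to-head results (33 voters total):
C vs D: C wins 27–6.
C vs E: C wins 23–10.
C vs F: F wins 19–14.
D vs E: E wins 21–12.
D vs F: F wins 22–11.
E vs F: F wins 20–13.
F beats each rival — C (19–14), D (22–11), E (20–13) — so F is the Condorcet winner.

Yes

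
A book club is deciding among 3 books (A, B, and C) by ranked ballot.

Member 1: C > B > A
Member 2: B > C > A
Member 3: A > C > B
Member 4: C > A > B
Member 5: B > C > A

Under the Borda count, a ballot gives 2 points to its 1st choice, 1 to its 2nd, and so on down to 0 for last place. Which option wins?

C

Borda scores:
  A: 0 + 0 + 2 + 1 + 0 = 3
  B: 1 + 2 + 0 + 0 + 2 = 5
  C: 2 + 1 + 1 + 2 + 1 = 7
C has the highest total.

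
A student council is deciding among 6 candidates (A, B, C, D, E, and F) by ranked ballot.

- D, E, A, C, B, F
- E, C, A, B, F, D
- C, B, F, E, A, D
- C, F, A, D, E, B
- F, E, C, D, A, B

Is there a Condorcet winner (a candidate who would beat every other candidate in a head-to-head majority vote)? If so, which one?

No Condorcet winner

Head-to-head results (5 voters total):
A vs B: A wins 4–1.
A vs C: C wins 4–1.
A vs D: A wins 3–2.
A vs E: E wins 4–1.
A vs F: F wins 3–2.
B vs C: C wins 5–0.
B vs D: D wins 3–2.
B vs E: E wins 4–1.
B vs F: B wins 3–2.
C vs D: C wins 4–1.
C vs E: E wins 3–2.
C vs F: C wins 4–1.
D vs E: E wins 3–2.
D vs F: F wins 4–1.
E vs F: F wins 3–2.
No candidate beats all others: A beats B beats F beats A, a majority cycle.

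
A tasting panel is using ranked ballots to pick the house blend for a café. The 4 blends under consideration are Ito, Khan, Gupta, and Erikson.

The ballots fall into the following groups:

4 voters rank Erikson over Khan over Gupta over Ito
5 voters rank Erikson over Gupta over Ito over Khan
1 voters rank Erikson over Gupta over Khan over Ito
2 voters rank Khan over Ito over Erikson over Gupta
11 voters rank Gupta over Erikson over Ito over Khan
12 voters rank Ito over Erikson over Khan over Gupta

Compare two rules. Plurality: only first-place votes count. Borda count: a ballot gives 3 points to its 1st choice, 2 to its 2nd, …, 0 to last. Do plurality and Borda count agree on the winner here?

No

Plurality first-place counts: Ito 12, Khan 2, Gupta 11, Erikson 10 → Ito.
Borda totals: Ito 56, Khan 27, Gupta 49, Erikson 78 → Erikson.
The two rules disagree: plurality picks Ito, Borda picks Erikson.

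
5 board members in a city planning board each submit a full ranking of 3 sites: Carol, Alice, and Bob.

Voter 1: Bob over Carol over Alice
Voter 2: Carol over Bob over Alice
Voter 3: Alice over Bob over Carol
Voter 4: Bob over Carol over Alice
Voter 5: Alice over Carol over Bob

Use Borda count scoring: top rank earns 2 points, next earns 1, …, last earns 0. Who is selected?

Borda scores:
  Carol: 1 + 2 + 0 + 1 + 1 = 5
  Alice: 0 + 0 + 2 + 0 + 2 = 4
  Bob: 2 + 1 + 1 + 2 + 0 = 6
Bob has the highest total.

Bob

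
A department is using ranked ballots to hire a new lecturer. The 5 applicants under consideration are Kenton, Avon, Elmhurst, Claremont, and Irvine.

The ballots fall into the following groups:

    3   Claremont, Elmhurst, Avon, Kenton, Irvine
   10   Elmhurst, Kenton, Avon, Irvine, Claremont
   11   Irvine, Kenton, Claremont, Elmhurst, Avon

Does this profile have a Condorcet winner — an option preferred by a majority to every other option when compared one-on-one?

Head-to-head results (24 voters total):
Kenton vs Avon: Kenton wins 21–3.
Kenton vs Elmhurst: Elmhurst wins 13–11.
Kenton vs Claremont: Kenton wins 21–3.
Kenton vs Irvine: Kenton wins 13–11.
Avon vs Elmhurst: Elmhurst wins 24–0.
Avon vs Claremont: Claremont wins 14–10.
Avon vs Irvine: Avon wins 13–11.
Elmhurst vs Claremont: Claremont wins 14–10.
Elmhurst vs Irvine: Elmhurst wins 13–11.
Claremont vs Irvine: Irvine wins 21–3.
No candidate beats all others: Kenton beats Claremont beats Elmhurst beats Kenton, a majority cycle.

No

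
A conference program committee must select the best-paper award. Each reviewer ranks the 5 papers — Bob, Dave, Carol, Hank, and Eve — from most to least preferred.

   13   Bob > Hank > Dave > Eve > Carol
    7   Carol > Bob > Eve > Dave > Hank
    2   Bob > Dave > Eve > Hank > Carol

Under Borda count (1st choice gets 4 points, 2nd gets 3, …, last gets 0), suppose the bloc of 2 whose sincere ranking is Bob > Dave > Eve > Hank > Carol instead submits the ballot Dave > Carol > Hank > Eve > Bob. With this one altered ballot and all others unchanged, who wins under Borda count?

Bob

Borda totals with the altered ballot: Bob 73, Dave 41, Carol 34, Hank 43, Eve 29.
The winner is unchanged: still Bob.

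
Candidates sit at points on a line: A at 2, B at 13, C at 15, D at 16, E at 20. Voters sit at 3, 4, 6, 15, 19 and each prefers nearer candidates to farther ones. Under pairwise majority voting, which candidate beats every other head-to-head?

With single-peaked preferences on a line, the Condorcet winner is the candidate closest to the median voter.
The median voter (position 6) is closest to A at 2.
Check: A vs B — voters closer to A: 3 of 5.

A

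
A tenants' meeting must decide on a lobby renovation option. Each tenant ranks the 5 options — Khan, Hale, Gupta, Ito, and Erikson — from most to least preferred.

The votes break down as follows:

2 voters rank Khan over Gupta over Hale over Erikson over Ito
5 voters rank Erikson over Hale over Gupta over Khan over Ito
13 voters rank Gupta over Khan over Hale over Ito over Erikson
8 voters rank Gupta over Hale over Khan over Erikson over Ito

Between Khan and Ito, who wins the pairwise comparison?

Ballots ranking Khan above Ito: 2+5+13+8 = 28.
Ballots ranking Ito above Khan: 0.
Khan wins the head-to-head, 28–0.

Khan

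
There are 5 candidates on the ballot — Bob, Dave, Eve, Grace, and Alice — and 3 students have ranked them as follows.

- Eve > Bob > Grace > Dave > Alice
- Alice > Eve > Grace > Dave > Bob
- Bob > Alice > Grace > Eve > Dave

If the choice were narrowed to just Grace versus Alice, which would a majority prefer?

Alice

Ballots ranking Grace above Alice: 1.
Ballots ranking Alice above Grace: 2.
Alice wins the head-to-head, 2–1.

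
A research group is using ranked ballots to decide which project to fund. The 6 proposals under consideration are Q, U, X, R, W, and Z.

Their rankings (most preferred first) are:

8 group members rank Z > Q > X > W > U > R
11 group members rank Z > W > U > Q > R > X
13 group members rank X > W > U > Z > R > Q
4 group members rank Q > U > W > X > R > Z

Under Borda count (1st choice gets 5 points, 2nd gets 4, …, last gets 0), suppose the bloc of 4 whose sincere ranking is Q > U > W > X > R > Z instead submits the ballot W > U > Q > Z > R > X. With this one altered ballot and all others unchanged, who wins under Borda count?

W

Borda totals with the altered ballot: Q 66, U 96, X 89, R 28, W 132, Z 129.
The winner is unchanged: still W.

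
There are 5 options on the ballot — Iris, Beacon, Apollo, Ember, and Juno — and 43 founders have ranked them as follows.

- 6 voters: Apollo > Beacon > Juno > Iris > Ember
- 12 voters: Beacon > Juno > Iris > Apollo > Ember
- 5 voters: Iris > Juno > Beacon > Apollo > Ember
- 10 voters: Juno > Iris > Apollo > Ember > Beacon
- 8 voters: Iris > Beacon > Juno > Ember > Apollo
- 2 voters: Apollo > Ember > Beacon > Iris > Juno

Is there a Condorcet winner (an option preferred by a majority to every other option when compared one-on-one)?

Head-to-head results (43 voters total):
Iris vs Beacon: Iris wins 23–20.
Iris vs Apollo: Iris wins 35–8.
Iris vs Ember: Iris wins 41–2.
Iris vs Juno: Juno wins 28–15.
Beacon vs Apollo: Beacon wins 25–18.
Beacon vs Ember: Beacon wins 31–12.
Beacon vs Juno: Beacon wins 28–15.
Apollo vs Ember: Apollo wins 35–8.
Apollo vs Juno: Juno wins 35–8.
Ember vs Juno: Juno wins 41–2.
No candidate beats all others: Iris beats Beacon beats Juno beats Iris, a majority cycle.

No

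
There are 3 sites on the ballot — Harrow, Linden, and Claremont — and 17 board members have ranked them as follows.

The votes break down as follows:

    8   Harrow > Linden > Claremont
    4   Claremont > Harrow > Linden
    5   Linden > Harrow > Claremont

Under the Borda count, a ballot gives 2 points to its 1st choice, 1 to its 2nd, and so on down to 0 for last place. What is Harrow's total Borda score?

Borda scores:
  Harrow: 8·2 + 4·1 + 5·1 = 25
  Linden: 8·1 + 4·0 + 5·2 = 18
  Claremont: 8·0 + 4·2 + 5·0 = 8

25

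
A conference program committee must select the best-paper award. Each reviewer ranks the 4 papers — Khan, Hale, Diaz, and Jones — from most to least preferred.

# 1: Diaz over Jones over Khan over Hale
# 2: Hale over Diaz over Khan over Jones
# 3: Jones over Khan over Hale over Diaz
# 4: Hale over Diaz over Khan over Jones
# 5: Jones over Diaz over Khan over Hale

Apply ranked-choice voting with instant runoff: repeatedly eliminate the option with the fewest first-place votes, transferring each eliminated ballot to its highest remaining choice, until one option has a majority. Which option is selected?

Round 1: Hale 2, Jones 2, Diaz 1, Khan 0. Khan has the fewest and is eliminated.
Round 2: Hale 2, Jones 2, Diaz 1. Diaz has the fewest and is eliminated.
Round 3: Jones 3, Hale 2. Jones has a majority.

Jones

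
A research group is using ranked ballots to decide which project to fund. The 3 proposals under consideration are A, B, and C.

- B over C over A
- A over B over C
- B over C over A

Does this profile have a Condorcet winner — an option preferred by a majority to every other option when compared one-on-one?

Yes

Head-to-head results (3 voters total):
A vs B: B wins 2–1.
A vs C: C wins 2–1.
B vs C: B wins 3–0.
B beats each rival — A (2–1), C (3–0) — so B is the Condorcet winner.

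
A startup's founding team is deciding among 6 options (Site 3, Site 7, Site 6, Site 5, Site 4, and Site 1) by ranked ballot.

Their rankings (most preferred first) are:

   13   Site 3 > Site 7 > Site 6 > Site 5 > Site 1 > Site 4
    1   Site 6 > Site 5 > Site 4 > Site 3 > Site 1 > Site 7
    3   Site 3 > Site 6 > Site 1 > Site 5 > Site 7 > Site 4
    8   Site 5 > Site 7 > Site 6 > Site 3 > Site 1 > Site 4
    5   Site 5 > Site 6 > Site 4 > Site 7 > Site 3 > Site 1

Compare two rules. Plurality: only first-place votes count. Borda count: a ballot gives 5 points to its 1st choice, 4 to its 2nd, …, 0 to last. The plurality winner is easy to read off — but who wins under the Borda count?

Plurality first-place counts: Site 3 16, Site 7 0, Site 6 1, Site 5 13, Site 4 0, Site 1 0 → Site 3.
Borda totals: Site 3 103, Site 7 97, Site 6 100, Site 5 101, Site 4 18, Site 1 31 → Site 3.

Site 3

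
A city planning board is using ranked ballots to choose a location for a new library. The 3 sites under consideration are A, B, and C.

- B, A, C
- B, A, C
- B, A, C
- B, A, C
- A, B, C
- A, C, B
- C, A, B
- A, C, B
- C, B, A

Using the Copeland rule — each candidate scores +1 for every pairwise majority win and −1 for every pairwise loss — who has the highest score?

Pairwise results:
  A vs B: B wins 5–4.
  A vs C: A wins 7–2.
  B vs C: B wins 5–4.
Copeland scores (wins − losses):
  A: 1 − 1 = 0
  B: 2 − 0 = 2
  C: 0 − 2 = -2
B has the best Copeland score.

B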